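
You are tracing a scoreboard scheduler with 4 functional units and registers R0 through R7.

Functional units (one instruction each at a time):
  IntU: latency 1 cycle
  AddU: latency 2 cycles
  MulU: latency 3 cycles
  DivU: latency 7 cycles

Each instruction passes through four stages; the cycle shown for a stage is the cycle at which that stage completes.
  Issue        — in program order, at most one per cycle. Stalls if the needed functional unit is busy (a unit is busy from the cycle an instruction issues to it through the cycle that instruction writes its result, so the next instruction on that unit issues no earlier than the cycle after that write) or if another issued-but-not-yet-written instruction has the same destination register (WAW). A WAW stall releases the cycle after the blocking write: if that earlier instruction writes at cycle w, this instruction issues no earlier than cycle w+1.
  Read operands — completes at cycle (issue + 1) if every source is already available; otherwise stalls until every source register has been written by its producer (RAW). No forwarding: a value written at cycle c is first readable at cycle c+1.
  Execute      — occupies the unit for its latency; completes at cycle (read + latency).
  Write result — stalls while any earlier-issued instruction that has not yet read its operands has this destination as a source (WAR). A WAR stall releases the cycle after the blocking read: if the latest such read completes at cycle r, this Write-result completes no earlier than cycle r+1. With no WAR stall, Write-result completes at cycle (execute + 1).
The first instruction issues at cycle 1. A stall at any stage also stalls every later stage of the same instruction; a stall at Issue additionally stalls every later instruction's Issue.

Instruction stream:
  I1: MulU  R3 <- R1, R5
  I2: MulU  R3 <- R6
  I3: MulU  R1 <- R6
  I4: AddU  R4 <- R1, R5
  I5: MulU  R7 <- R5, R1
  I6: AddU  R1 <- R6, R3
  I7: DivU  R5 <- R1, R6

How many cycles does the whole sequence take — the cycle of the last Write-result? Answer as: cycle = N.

c1: I1 dispatched to MulU
c2: I1 operands ready
c5: I1 complete
c6: R3←I1
c7: I2 dispatched to MulU
c8: I2 operands ready
c11: I2 complete
c12: R3←I2
c13: I3 dispatched to MulU
c14: I3 operands ready, I4 dispatched to AddU
c17: I3 complete
c18: R1←I3
c19: I4 operands ready, I5 dispatched to MulU
c20: I5 operands ready
c21: I4 complete
c22: R4←I4
c23: I5 complete, I6 dispatched to AddU
c24: R7←I5, I6 operands ready, I7 dispatched to DivU
c26: I6 complete
c27: R1←I6
c28: I7 operands ready
c35: I7 complete
c36: R5←I7

cycle = 36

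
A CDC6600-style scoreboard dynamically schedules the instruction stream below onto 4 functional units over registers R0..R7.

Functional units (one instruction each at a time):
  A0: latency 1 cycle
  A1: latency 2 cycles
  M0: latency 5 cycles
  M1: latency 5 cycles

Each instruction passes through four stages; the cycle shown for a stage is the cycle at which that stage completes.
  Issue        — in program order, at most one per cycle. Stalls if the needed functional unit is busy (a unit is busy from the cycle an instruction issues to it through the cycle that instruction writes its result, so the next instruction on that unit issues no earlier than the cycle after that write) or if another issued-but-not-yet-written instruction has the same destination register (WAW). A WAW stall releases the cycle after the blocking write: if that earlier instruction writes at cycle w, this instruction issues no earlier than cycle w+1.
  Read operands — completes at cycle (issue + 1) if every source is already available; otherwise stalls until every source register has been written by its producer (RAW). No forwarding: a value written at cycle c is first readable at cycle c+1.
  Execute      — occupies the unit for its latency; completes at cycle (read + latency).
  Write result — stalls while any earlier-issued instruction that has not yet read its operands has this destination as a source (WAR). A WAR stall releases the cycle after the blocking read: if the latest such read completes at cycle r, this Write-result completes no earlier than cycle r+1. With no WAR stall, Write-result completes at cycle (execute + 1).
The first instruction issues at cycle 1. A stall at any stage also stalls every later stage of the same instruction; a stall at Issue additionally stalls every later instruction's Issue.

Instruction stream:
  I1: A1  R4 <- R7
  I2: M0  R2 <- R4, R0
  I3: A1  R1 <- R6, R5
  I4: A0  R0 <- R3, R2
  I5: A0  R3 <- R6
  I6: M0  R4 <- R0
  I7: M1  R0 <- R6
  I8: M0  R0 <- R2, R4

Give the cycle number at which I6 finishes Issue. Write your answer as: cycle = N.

cycle = 17

[1] I1→A1
[2] I1 RO · I2→M0
[4] I1 EX
[5] I1 WR R4
[6] I2 RO · I3→A1
[7] I3 RO · I4→A0
[9] I3 EX
[10] I3 WR R1
[11] I2 EX
[12] I2 WR R2
[13] I4 RO
[14] I4 EX
[15] I4 WR R0
[16] I5→A0
[17] I5 RO · I6→M0
[18] I5 EX · I6 RO · I7→M1
[19] I5 WR R3 · I7 RO
[23] I6 EX
[24] I6 WR R4 · I7 EX
[25] I7 WR R0
[26] I8→M0
[27] I8 RO
[32] I8 EX
[33] I8 WR R0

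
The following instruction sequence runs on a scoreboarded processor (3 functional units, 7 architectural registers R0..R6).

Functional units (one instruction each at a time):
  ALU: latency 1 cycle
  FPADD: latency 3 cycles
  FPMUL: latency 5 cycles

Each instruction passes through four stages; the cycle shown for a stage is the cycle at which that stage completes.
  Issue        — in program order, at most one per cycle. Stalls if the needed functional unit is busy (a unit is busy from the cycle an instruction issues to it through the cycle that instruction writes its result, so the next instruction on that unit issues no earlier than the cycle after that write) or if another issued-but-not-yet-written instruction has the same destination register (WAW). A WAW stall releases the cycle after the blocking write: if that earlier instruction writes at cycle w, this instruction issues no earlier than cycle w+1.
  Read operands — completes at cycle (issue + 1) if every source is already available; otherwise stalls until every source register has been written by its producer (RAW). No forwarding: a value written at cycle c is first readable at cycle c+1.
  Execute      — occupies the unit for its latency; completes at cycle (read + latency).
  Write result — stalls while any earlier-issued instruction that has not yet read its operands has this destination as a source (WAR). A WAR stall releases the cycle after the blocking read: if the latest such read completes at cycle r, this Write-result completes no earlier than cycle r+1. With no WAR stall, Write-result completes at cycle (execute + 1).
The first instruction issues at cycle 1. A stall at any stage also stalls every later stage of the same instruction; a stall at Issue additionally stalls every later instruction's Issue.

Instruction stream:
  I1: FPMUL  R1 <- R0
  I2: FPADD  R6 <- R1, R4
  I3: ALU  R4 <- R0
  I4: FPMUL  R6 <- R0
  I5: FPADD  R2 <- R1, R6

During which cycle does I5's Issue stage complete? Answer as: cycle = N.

[1] I1→FPMUL
[2] I1 RO, I2→FPADD
[3] I3→ALU
[4] I3 RO
[5] I3 EX
[7] I1 EX
[8] I1 WR R1
[9] I2 RO
[10] I3 WR R4
[12] I2 EX
[13] I2 WR R6
[14] I4→FPMUL
[15] I4 RO, I5→FPADD
[20] I4 EX
[21] I4 WR R6
[22] I5 RO
[25] I5 EX
[26] I5 WR R2

cycle = 15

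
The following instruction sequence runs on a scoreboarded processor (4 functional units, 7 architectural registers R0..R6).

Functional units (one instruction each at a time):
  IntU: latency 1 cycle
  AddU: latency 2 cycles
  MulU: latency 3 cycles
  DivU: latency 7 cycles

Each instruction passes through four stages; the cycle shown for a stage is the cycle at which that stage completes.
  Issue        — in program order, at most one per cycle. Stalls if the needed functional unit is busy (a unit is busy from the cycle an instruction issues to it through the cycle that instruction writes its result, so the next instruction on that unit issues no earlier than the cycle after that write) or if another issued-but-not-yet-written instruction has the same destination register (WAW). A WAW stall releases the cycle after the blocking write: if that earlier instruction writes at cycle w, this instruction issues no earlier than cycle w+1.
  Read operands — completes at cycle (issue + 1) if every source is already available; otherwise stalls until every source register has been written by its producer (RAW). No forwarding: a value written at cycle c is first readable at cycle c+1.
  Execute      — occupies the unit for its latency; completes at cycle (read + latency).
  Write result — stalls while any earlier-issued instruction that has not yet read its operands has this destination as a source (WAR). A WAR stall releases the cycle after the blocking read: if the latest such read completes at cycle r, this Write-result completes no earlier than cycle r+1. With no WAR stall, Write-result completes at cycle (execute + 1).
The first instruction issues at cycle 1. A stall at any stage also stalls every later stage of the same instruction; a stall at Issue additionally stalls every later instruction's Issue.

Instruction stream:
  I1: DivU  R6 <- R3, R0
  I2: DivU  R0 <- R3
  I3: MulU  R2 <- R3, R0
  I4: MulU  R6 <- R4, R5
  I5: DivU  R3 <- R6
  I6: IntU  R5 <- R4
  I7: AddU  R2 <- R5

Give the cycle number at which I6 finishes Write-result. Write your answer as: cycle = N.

1) issue 1, read 2, done 9, write 10
2) issue 11, read 12, done 19, write 20  <struct: DivU busy until I1 writes@10>
3) issue 12, read 21, done 24, write 25  <RAW R0: wait I2 write@20>
4) issue 26, read 27, done 30, write 31  <struct: MulU busy until I3 writes@25>
5) issue 27, read 32, done 39, write 40  <RAW R6: wait I4 write@31>
6) issue 28, read 29, done 30, write 31
7) issue 29, read 32, done 34, write 35  <RAW R5: wait I6 write@31>

cycle = 31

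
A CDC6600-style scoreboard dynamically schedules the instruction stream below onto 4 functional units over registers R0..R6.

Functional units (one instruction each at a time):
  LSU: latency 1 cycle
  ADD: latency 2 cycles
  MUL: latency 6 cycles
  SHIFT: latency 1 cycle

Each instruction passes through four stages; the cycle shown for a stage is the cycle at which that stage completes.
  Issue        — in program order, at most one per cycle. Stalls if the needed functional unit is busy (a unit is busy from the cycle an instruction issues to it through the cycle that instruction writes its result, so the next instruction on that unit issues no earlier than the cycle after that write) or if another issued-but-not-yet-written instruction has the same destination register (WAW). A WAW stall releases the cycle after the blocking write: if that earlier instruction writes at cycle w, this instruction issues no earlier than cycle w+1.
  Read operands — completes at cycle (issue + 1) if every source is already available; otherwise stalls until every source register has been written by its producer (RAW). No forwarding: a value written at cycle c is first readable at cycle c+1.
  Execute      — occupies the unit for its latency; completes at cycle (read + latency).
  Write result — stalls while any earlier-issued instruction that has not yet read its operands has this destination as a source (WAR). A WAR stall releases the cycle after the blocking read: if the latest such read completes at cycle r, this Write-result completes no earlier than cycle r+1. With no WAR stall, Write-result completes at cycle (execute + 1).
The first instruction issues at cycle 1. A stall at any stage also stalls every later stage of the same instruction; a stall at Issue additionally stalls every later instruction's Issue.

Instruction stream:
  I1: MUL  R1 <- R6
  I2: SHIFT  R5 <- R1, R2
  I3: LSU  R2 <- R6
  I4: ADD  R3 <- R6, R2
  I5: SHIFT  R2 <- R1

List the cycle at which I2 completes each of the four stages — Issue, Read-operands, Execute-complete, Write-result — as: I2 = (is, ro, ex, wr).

c1: I1→MUL
c2: I1 RO | I2→SHIFT
c3: I3→LSU
c4: I3 RO | I4→ADD
c5: I3 EX
c8: I1 EX
c9: I1 WR R1
c10: I2 RO
c11: I2 EX | I3 WR R2
c12: I2 WR R5 | I4 RO
c13: I5→SHIFT
c14: I4 EX | I5 RO
c15: I4 WR R3 | I5 EX
c16: I5 WR R2

I2 = (2, 10, 11, 12)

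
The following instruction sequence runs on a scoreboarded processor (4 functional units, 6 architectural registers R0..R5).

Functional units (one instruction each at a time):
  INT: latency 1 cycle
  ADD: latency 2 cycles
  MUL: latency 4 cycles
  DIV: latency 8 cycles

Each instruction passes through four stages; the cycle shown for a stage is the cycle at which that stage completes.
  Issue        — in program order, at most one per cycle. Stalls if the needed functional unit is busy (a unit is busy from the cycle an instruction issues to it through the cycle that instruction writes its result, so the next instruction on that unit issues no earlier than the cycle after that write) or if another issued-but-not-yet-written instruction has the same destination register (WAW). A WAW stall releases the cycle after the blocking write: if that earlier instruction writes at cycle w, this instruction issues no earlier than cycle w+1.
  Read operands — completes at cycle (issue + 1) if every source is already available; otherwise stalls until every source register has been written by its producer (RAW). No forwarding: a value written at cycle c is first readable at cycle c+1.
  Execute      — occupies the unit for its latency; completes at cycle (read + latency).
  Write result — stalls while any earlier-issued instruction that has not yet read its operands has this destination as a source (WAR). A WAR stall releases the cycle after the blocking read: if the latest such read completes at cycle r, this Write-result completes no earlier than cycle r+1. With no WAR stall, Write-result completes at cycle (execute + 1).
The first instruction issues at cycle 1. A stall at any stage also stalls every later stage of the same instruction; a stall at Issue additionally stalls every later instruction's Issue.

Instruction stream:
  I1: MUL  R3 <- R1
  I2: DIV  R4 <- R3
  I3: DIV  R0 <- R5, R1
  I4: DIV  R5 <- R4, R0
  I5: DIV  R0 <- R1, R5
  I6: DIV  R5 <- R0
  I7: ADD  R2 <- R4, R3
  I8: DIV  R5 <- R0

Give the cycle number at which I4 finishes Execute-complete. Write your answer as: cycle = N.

cycle = 38

c1: I1→MUL
c2: I1 RO; I2→DIV
c6: I1 EX
c7: I1 WR R3
c8: I2 RO
c16: I2 EX
c17: I2 WR R4
c18: I3→DIV
c19: I3 RO
c27: I3 EX
c28: I3 WR R0
c29: I4→DIV
c30: I4 RO
c38: I4 EX
c39: I4 WR R5
c40: I5→DIV
c41: I5 RO
c49: I5 EX
c50: I5 WR R0
c51: I6→DIV
c52: I6 RO; I7→ADD
c53: I7 RO
c55: I7 EX
c56: I7 WR R2
c60: I6 EX
c61: I6 WR R5
c62: I8→DIV
c63: I8 RO
c71: I8 EX
c72: I8 WR R5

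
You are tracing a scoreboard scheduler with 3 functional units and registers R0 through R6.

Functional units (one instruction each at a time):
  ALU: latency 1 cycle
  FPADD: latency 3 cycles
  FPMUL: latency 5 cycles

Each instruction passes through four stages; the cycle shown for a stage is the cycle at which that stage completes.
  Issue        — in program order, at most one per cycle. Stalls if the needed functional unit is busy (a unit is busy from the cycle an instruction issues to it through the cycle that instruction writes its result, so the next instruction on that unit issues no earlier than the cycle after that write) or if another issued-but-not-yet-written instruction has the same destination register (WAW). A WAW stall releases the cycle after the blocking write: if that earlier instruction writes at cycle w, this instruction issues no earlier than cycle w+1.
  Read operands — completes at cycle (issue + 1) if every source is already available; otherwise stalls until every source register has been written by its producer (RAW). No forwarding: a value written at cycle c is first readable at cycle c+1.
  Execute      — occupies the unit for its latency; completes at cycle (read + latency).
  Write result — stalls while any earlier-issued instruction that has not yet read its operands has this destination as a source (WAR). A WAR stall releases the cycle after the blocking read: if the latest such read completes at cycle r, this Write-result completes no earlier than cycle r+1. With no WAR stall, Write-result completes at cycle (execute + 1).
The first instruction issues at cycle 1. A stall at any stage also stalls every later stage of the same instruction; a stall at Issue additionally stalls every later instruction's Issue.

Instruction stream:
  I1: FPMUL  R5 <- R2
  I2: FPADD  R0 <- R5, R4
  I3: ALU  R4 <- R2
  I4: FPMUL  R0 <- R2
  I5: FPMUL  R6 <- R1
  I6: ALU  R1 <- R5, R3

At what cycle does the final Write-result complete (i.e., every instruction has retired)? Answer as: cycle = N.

cycle = 29

cycle 1: I1→FPMUL
cycle 2: I1 RO · I2→FPADD
cycle 3: I3→ALU
cycle 4: I3 RO
cycle 5: I3 EX
cycle 7: I1 EX
cycle 8: I1 WR R5
cycle 9: I2 RO
cycle 10: I3 WR R4
cycle 12: I2 EX
cycle 13: I2 WR R0
cycle 14: I4→FPMUL
cycle 15: I4 RO
cycle 20: I4 EX
cycle 21: I4 WR R0
cycle 22: I5→FPMUL
cycle 23: I5 RO · I6→ALU
cycle 24: I6 RO
cycle 25: I6 EX
cycle 26: I6 WR R1
cycle 28: I5 EX
cycle 29: I5 WR R6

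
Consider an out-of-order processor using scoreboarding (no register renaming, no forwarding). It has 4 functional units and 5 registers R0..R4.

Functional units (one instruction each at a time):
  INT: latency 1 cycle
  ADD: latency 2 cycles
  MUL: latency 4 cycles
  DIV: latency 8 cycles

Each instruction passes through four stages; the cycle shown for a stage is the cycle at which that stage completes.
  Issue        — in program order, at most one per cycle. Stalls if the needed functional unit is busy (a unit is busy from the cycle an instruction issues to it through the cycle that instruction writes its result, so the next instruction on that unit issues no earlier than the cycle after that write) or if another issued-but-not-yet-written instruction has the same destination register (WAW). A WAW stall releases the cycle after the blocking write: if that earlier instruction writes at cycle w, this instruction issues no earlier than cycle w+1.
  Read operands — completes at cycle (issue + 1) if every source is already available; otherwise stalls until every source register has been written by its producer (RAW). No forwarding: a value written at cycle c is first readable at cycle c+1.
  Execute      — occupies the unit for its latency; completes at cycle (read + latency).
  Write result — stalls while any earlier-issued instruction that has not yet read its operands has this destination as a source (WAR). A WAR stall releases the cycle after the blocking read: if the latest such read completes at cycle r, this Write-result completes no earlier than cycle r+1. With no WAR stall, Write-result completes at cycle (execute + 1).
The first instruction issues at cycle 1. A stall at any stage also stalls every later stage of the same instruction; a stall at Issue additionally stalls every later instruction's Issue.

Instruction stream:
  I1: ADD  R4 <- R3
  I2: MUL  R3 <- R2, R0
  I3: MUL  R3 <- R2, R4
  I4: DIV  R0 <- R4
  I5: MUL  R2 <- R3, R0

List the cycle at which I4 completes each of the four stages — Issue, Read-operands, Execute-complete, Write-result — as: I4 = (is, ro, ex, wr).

I4 = (10, 11, 19, 20)

t=1  I1 dispatched to ADD
t=2  I1 operands ready, I2 dispatched to MUL
t=3  I2 operands ready
t=4  I1 complete
t=5  R4←I1
t=7  I2 complete
t=8  R3←I2
t=9  I3 dispatched to MUL
t=10  I3 operands ready, I4 dispatched to DIV
t=11  I4 operands ready
t=14  I3 complete
t=15  R3←I3
t=16  I5 dispatched to MUL
t=19  I4 complete
t=20  R0←I4
t=21  I5 operands ready
t=25  I5 complete
t=26  R2←I5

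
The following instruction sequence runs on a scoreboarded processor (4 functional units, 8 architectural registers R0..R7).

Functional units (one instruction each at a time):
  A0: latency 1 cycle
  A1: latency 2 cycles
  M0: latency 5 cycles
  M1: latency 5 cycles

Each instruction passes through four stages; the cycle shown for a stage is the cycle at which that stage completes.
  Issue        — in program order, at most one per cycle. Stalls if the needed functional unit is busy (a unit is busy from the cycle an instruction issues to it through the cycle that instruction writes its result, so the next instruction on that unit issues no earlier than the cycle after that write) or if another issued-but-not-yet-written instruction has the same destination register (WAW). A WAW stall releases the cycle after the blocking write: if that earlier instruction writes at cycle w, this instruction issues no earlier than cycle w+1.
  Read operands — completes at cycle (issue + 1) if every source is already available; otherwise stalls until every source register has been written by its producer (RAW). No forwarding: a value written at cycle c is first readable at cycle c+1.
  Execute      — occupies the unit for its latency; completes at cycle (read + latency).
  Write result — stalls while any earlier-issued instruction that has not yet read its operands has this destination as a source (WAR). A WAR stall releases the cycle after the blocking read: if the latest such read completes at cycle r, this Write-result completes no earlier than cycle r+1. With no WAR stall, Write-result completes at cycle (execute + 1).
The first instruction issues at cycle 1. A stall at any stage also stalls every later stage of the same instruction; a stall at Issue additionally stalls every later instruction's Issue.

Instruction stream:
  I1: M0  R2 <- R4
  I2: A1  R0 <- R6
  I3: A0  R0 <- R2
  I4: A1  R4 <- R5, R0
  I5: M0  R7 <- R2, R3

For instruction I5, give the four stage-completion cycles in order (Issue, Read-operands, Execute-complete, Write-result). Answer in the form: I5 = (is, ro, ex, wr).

I5 = (9, 10, 15, 16)

cycle 1: I1 dispatched to M0
cycle 2: I1 operands ready · I2 dispatched to A1
cycle 3: I2 operands ready
cycle 5: I2 complete
cycle 6: R0←I2
cycle 7: I1 complete · I3 dispatched to A0
cycle 8: R2←I1 · I4 dispatched to A1
cycle 9: I3 operands ready · I5 dispatched to M0
cycle 10: I3 complete · I5 operands ready
cycle 11: R0←I3
cycle 12: I4 operands ready
cycle 14: I4 complete
cycle 15: R4←I4 · I5 complete
cycle 16: R7←I5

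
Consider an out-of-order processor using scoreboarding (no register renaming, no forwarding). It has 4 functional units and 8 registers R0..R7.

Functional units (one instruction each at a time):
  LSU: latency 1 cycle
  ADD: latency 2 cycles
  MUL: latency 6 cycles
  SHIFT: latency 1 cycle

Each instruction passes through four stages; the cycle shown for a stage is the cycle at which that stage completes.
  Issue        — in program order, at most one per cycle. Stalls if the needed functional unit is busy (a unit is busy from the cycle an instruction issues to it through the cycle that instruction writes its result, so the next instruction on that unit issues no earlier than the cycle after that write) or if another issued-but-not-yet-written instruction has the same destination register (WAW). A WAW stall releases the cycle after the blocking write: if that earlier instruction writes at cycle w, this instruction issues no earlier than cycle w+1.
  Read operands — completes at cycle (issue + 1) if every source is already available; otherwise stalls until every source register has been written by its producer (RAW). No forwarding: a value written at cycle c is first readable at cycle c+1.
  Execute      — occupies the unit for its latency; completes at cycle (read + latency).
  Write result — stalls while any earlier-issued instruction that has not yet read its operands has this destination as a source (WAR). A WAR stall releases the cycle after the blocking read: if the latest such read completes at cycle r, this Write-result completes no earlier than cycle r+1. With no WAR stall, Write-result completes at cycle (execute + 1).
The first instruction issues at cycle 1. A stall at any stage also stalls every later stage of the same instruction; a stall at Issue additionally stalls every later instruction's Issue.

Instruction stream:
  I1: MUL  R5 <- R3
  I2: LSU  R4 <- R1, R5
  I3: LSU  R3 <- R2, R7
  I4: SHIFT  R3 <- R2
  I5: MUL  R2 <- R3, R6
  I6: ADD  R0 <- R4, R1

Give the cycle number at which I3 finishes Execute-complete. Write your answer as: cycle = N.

cycle = 15

[1] issue I1 (MUL)
[2] I1 read-ops | issue I2 (LSU)
[8] I1 finished on MUL
[9] I1→R5
[10] I2 read-ops
[11] I2 finished on LSU
[12] I2→R4
[13] issue I3 (LSU)
[14] I3 read-ops
[15] I3 finished on LSU
[16] I3→R3
[17] issue I4 (SHIFT)
[18] I4 read-ops | issue I5 (MUL)
[19] I4 finished on SHIFT | issue I6 (ADD)
[20] I4→R3 | I6 read-ops
[21] I5 read-ops
[22] I6 finished on ADD
[23] I6→R0
[27] I5 finished on MUL
[28] I5→R2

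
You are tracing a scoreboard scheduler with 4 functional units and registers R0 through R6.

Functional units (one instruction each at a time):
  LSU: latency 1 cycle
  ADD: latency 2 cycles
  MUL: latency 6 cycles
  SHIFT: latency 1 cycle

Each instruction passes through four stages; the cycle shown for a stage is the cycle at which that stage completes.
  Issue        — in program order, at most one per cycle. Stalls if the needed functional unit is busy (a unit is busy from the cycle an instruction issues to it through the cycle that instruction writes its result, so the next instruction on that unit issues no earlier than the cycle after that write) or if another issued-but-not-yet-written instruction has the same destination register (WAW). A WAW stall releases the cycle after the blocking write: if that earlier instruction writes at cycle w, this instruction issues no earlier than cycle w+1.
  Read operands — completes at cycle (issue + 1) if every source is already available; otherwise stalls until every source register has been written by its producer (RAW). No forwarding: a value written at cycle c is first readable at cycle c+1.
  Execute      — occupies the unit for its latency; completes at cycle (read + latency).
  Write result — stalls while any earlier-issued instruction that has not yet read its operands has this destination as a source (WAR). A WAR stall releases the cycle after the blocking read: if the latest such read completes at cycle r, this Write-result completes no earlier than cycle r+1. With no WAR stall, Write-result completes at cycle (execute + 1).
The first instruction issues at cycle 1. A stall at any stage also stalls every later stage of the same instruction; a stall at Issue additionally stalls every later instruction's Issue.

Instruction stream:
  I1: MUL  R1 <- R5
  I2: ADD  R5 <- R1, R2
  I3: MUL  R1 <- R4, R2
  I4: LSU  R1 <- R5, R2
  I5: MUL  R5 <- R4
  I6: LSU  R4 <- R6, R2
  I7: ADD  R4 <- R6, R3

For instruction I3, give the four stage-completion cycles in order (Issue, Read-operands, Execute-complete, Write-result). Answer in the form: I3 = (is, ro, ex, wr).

I3 = (10, 11, 17, 18)

c1: issue I1 (MUL)
c2: I1 read-ops | issue I2 (ADD)
c8: I1 finished on MUL
c9: I1→R1
c10: I2 read-ops | issue I3 (MUL)
c11: I3 read-ops
c12: I2 finished on ADD
c13: I2→R5
c17: I3 finished on MUL
c18: I3→R1
c19: issue I4 (LSU)
c20: I4 read-ops | issue I5 (MUL)
c21: I4 finished on LSU | I5 read-ops
c22: I4→R1
c23: issue I6 (LSU)
c24: I6 read-ops
c25: I6 finished on LSU
c26: I6→R4
c27: I5 finished on MUL | issue I7 (ADD)
c28: I5→R5 | I7 read-ops
c30: I7 finished on ADD
c31: I7→R4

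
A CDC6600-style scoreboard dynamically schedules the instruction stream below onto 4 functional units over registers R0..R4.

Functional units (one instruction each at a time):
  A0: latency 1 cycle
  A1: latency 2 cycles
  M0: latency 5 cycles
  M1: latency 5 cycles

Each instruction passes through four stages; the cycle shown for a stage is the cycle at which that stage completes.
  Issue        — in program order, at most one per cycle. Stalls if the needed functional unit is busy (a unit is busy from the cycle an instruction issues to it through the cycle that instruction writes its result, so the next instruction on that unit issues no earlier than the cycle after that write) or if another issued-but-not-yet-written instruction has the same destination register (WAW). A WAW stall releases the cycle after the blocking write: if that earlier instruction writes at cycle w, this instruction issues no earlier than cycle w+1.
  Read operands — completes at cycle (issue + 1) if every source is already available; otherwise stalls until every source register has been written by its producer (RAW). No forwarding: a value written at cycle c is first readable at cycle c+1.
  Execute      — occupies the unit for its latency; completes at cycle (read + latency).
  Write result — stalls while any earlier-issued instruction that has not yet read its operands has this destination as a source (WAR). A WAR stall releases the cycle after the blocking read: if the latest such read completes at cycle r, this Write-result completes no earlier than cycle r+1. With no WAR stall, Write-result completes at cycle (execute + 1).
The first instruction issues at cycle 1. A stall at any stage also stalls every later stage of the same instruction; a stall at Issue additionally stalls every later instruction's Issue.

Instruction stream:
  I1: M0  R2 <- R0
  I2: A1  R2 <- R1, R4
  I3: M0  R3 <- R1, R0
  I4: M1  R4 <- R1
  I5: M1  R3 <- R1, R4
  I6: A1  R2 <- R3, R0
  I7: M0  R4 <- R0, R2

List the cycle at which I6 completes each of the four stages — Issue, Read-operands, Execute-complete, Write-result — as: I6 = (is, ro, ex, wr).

I6 = (20, 27, 29, 30)

cycle 1: I1 dispatched to M0
cycle 2: I1 operands ready
cycle 7: I1 complete
cycle 8: R2←I1
cycle 9: I2 dispatched to A1
cycle 10: I2 operands ready; I3 dispatched to M0
cycle 11: I3 operands ready; I4 dispatched to M1
cycle 12: I2 complete; I4 operands ready
cycle 13: R2←I2
cycle 16: I3 complete
cycle 17: R3←I3; I4 complete
cycle 18: R4←I4
cycle 19: I5 dispatched to M1
cycle 20: I5 operands ready; I6 dispatched to A1
cycle 21: I7 dispatched to M0
cycle 25: I5 complete
cycle 26: R3←I5
cycle 27: I6 operands ready
cycle 29: I6 complete
cycle 30: R2←I6
cycle 31: I7 operands ready
cycle 36: I7 complete
cycle 37: R4←I7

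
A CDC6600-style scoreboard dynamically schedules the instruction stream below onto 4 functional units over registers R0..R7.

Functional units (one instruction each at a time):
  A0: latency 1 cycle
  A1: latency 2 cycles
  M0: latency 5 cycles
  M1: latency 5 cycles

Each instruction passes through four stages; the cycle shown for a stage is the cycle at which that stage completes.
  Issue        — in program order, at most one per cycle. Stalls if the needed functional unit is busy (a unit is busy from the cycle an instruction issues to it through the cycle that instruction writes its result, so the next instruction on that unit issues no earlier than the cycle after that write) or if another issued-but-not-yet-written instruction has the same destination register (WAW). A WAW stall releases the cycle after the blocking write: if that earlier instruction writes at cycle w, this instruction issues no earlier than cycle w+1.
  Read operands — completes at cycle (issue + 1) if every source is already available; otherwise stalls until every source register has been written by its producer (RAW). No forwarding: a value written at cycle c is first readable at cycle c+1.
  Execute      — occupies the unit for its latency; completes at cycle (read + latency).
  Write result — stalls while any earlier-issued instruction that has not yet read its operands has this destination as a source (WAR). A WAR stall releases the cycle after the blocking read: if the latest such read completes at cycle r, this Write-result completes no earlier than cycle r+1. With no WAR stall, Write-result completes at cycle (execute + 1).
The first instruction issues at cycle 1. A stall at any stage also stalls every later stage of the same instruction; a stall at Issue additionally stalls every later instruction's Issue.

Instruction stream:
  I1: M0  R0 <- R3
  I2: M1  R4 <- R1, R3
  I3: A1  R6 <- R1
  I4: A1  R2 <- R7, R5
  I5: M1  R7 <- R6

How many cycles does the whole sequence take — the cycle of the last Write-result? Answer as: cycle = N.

[I1] 1/2/7/8
[I2] 2/3/8/9
[I3] 3/4/6/7
[I4] 8/9/11/12  (struct: A1 busy until I3 writes@7)
[I5] 10/11/16/17  (struct: M1 busy until I2 writes@9)

cycle = 17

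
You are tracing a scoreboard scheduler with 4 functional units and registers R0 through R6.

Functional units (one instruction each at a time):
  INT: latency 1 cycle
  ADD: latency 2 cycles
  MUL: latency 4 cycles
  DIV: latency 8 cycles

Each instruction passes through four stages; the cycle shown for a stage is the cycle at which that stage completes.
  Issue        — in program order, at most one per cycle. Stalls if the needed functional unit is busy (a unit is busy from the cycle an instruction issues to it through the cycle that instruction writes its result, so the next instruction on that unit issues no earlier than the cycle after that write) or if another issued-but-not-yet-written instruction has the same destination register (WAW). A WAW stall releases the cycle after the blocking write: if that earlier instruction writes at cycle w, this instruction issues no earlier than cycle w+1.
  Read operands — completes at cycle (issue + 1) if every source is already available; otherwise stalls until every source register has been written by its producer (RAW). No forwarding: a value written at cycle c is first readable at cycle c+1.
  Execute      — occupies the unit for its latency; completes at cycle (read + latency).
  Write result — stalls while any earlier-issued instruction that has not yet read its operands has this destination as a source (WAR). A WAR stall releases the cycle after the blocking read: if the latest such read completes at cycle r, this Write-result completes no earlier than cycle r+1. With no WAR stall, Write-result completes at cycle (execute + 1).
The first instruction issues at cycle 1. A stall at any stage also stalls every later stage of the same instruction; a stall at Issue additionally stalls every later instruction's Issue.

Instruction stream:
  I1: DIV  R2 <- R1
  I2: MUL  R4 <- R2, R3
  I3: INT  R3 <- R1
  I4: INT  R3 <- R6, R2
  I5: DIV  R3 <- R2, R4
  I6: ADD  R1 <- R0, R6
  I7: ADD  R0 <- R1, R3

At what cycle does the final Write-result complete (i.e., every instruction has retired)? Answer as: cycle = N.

cycle = 32

1) issue 1, read 2, done 10, write 11
2) issue 2, read 12, done 16, write 17  <RAW R2: wait I1 write@11>
3) issue 3, read 4, done 5, write 13  <WAR R3: wait I2 read@12>
4) issue 14, read 15, done 16, write 17  <struct: INT busy until I3 writes@13>
5) issue 18, read 19, done 27, write 28  <WAW R3: wait I4 write@17>
6) issue 19, read 20, done 22, write 23
7) issue 24, read 29, done 31, write 32  <struct: ADD busy until I6 writes@23 / RAW R3: wait I5 write@28>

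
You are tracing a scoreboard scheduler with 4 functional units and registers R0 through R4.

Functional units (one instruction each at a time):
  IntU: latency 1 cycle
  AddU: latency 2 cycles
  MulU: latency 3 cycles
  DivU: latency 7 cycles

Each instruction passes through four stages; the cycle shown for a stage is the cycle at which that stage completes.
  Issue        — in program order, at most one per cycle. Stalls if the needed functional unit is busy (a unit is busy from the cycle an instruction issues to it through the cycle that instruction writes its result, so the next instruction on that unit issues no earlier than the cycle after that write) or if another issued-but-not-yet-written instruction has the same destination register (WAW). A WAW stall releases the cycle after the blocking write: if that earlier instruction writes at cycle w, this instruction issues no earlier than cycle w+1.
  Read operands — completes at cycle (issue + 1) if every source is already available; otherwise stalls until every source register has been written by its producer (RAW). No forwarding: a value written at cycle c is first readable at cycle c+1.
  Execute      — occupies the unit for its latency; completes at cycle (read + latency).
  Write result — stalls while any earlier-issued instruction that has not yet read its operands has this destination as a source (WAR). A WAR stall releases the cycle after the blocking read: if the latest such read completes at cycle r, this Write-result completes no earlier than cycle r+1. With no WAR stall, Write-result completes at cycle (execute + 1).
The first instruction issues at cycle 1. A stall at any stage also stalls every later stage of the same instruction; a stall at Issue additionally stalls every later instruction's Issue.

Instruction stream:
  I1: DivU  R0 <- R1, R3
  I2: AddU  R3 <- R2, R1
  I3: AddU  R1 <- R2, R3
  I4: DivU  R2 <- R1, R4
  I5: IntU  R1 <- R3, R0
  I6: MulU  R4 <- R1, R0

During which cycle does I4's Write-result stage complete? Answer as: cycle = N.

  I1 | 1 | 2 | 9 | 10
  I2 | 2 | 3 | 5 | 6
  I3 | 7 | 8 | 10 | 11   struct: AddU busy until I2 writes@6
  I4 | 11 | 12 | 19 | 20   struct: DivU busy until I1 writes@10
  I5 | 12 | 13 | 14 | 15
  I6 | 13 | 16 | 19 | 20   RAW R1: wait I5 write@15

cycle = 20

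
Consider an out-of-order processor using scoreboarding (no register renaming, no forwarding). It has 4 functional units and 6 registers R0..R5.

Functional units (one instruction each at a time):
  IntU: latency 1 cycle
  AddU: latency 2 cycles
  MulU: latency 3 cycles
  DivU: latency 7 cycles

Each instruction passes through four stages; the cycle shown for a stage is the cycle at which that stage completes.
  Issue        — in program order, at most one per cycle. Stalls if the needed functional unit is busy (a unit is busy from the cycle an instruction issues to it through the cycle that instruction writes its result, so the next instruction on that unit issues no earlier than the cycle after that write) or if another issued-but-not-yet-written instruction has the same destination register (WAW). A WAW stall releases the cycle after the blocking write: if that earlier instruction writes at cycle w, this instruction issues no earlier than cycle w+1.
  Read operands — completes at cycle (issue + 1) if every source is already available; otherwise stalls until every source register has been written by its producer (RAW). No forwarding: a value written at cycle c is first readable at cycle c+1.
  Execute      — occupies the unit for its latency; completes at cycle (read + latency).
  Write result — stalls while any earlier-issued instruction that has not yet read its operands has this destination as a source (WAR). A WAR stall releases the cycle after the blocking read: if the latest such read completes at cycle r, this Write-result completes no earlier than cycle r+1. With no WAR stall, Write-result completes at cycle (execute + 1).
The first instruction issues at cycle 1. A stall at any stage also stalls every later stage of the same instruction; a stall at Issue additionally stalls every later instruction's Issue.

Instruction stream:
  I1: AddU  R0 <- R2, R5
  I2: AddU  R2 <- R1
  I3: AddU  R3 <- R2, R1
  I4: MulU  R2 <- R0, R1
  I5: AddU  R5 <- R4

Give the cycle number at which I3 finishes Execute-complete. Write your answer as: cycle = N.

cycle = 14

I1  is:1  ro:2  ex:4  wr:5
I2  is:6  ro:7  ex:9  wr:10  — struct: AddU busy until I1 writes@5
I3  is:11  ro:12  ex:14  wr:15  — struct: AddU busy until I2 writes@10
I4  is:12  ro:13  ex:16  wr:17
I5  is:16  ro:17  ex:19  wr:20  — struct: AddU busy until I3 writes@15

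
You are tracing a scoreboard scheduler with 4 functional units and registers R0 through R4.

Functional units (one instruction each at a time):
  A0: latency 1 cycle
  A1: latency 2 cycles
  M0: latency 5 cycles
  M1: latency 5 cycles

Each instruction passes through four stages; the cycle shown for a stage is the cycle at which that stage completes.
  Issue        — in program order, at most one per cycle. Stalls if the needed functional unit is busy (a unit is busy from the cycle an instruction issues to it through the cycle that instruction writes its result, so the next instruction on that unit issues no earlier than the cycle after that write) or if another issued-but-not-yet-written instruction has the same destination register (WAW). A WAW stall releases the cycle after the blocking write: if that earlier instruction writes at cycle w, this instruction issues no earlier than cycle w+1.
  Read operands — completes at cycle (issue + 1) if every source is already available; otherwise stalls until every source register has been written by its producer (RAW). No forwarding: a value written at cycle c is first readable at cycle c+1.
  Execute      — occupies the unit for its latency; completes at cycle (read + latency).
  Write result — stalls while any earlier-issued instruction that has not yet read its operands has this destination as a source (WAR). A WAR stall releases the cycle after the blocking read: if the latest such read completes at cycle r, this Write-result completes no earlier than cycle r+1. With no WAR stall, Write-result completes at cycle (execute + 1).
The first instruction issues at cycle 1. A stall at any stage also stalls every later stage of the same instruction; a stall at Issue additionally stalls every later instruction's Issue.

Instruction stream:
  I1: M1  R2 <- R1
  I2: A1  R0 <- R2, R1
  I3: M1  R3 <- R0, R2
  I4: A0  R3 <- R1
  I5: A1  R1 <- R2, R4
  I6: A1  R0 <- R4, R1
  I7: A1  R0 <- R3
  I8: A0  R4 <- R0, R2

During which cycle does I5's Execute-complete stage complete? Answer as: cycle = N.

cycle = 24

c1: I1 dispatched to M1
c2: I1 operands ready; I2 dispatched to A1
c7: I1 complete
c8: R2←I1
c9: I2 operands ready; I3 dispatched to M1
c11: I2 complete
c12: R0←I2
c13: I3 operands ready
c18: I3 complete
c19: R3←I3
c20: I4 dispatched to A0
c21: I4 operands ready; I5 dispatched to A1
c22: I4 complete; I5 operands ready
c23: R3←I4
c24: I5 complete
c25: R1←I5
c26: I6 dispatched to A1
c27: I6 operands ready
c29: I6 complete
c30: R0←I6
c31: I7 dispatched to A1
c32: I7 operands ready; I8 dispatched to A0
c34: I7 complete
c35: R0←I7
c36: I8 operands ready
c37: I8 complete
c38: R4←I8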